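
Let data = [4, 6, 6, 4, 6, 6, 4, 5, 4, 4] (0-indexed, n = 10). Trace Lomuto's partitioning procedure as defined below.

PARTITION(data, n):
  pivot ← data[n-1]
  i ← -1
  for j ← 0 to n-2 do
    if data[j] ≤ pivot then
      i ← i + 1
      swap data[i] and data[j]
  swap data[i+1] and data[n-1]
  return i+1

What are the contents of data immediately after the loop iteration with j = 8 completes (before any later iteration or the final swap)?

[4, 4, 4, 4, 6, 6, 6, 5, 6, 4]

pivot = data[9] = 4; i = -1
j=0: data[0]=4 ≤ 4 → i=0, swap data[0],data[0] (no change) → [4, 6, 6, 4, 6, 6, 4, 5, 4, 4]
j=1: data[1]=6 > 4 → no swap
j=2: data[2]=6 > 4 → no swap
j=3: data[3]=4 ≤ 4 → i=1, swap data[1],data[3] → [4, 4, 6, 6, 6, 6, 4, 5, 4, 4]
j=4: data[4]=6 > 4 → no swap
j=5: data[5]=6 > 4 → no swap
j=6: data[6]=4 ≤ 4 → i=2, swap data[2],data[6] → [4, 4, 4, 6, 6, 6, 6, 5, 4, 4]
j=7: data[7]=5 > 4 → no swap
j=8: data[8]=4 ≤ 4 → i=3, swap data[3],data[8] → [4, 4, 4, 4, 6, 6, 6, 5, 6, 4]
(after j=8) data = [4, 4, 4, 4, 6, 6, 6, 5, 6, 4]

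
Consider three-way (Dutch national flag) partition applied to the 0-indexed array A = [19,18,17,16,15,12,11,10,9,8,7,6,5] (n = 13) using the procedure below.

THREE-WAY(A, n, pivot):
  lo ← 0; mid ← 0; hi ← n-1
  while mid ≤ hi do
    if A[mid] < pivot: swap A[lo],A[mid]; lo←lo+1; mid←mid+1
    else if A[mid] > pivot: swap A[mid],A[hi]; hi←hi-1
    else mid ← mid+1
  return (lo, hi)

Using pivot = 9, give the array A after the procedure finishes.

lo=0 mid=0 hi=12
19>9: swap(0,12), hi=11 ⇒ [5,18,17,16,15,12,11,10,9,8,7,6,19]
5<9: swap(0,0), lo=1 mid=1 ⇒ [5,18,17,16,15,12,11,10,9,8,7,6,19]
18>9: swap(1,11), hi=10 ⇒ [5,6,17,16,15,12,11,10,9,8,7,18,19]
6<9: swap(1,1), lo=2 mid=2 ⇒ [5,6,17,16,15,12,11,10,9,8,7,18,19]
17>9: swap(2,10), hi=9 ⇒ [5,6,7,16,15,12,11,10,9,8,17,18,19]
7<9: swap(2,2), lo=3 mid=3 ⇒ [5,6,7,16,15,12,11,10,9,8,17,18,19]
16>9: swap(3,9), hi=8 ⇒ [5,6,7,8,15,12,11,10,9,16,17,18,19]
8<9: swap(3,3), lo=4 mid=4 ⇒ [5,6,7,8,15,12,11,10,9,16,17,18,19]
15>9: swap(4,8), hi=7 ⇒ [5,6,7,8,9,12,11,10,15,16,17,18,19]
9=9: mid=5
12>9: swap(5,7), hi=6 ⇒ [5,6,7,8,9,10,11,12,15,16,17,18,19]
10>9: swap(5,6), hi=5 ⇒ [5,6,7,8,9,11,10,12,15,16,17,18,19]
11>9: swap(5,5), hi=4 ⇒ [5,6,7,8,9,11,10,12,15,16,17,18,19]
done. lo=4 hi=4; A=[5,6,7,8,9,11,10,12,15,16,17,18,19]

[5,6,7,8,9,11,10,12,15,16,17,18,19]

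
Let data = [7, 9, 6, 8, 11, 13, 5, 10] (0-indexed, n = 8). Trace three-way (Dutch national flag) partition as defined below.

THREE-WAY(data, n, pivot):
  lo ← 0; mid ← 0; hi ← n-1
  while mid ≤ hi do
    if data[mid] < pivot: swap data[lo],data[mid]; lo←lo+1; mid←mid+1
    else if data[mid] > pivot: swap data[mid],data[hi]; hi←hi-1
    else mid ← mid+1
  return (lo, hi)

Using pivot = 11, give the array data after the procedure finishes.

[7, 9, 6, 8, 10, 5, 11, 13]

pivot = 11; lo=0, mid=0, hi=7
data[mid]=7<11: swap data[0],data[0]; lo=1,mid=1 → [7, 9, 6, 8, 11, 13, 5, 10]
data[mid]=9<11: swap data[1],data[1]; lo=2,mid=2 → [7, 9, 6, 8, 11, 13, 5, 10]
data[mid]=6<11: swap data[2],data[2]; lo=3,mid=3 → [7, 9, 6, 8, 11, 13, 5, 10]
data[mid]=8<11: swap data[3],data[3]; lo=4,mid=4 → [7, 9, 6, 8, 11, 13, 5, 10]
data[mid]=11=11: mid=5
data[mid]=13>11: swap data[5],data[7]; hi=6 → [7, 9, 6, 8, 11, 10, 5, 13]
data[mid]=10<11: swap data[4],data[5]; lo=5,mid=6 → [7, 9, 6, 8, 10, 11, 5, 13]
data[mid]=5<11: swap data[5],data[6]; lo=6,mid=7 → [7, 9, 6, 8, 10, 5, 11, 13]
end: lo=6, hi=6; data = [7, 9, 6, 8, 10, 5, 11, 13]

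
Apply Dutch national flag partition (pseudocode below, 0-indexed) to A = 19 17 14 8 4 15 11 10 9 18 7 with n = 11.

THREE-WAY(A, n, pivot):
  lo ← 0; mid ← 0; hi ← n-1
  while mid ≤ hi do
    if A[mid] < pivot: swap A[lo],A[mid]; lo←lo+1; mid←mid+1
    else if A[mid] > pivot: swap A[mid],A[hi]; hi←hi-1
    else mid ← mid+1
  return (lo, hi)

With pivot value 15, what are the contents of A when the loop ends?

7 9 14 8 4 11 10 15 18 17 19

pivot = 15; lo=0, mid=0, hi=10
A[mid]=19>15: swap A[0],A[10]; hi=9 → 7 17 14 8 4 15 11 10 9 18 19
A[mid]=7<15: swap A[0],A[0]; lo=1,mid=1 → 7 17 14 8 4 15 11 10 9 18 19
A[mid]=17>15: swap A[1],A[9]; hi=8 → 7 18 14 8 4 15 11 10 9 17 19
A[mid]=18>15: swap A[1],A[8]; hi=7 → 7 9 14 8 4 15 11 10 18 17 19
A[mid]=9<15: swap A[1],A[1]; lo=2,mid=2 → 7 9 14 8 4 15 11 10 18 17 19
A[mid]=14<15: swap A[2],A[2]; lo=3,mid=3 → 7 9 14 8 4 15 11 10 18 17 19
A[mid]=8<15: swap A[3],A[3]; lo=4,mid=4 → 7 9 14 8 4 15 11 10 18 17 19
A[mid]=4<15: swap A[4],A[4]; lo=5,mid=5 → 7 9 14 8 4 15 11 10 18 17 19
A[mid]=15=15: mid=6
A[mid]=11<15: swap A[5],A[6]; lo=6,mid=7 → 7 9 14 8 4 11 15 10 18 17 19
A[mid]=10<15: swap A[6],A[7]; lo=7,mid=8 → 7 9 14 8 4 11 10 15 18 17 19
end: lo=7, hi=7; A = 7 9 14 8 4 11 10 15 18 17 19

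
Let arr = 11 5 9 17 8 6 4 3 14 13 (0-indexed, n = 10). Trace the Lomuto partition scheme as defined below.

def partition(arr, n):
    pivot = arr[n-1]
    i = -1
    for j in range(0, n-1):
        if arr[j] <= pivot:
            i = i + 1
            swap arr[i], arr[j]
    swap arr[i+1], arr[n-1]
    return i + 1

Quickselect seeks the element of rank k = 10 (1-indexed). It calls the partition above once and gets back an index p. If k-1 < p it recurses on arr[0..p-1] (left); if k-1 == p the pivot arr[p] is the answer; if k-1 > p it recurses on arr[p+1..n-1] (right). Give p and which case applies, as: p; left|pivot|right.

pivot=13, i=-1
j=0: 11≤13, i=0, swap(0,0) ⇒ 11 5 9 17 8 6 4 3 14 13
j=1: 5≤13, i=1, swap(1,1) ⇒ 11 5 9 17 8 6 4 3 14 13
j=2: 9≤13, i=2, swap(2,2) ⇒ 11 5 9 17 8 6 4 3 14 13
j=3: 17>13, skip
j=4: 8≤13, i=3, swap(3,4) ⇒ 11 5 9 8 17 6 4 3 14 13
j=5: 6≤13, i=4, swap(4,5) ⇒ 11 5 9 8 6 17 4 3 14 13
j=6: 4≤13, i=5, swap(5,6) ⇒ 11 5 9 8 6 4 17 3 14 13
j=7: 3≤13, i=6, swap(6,7) ⇒ 11 5 9 8 6 4 3 17 14 13
j=8: 14>13, skip
swap(7,9) ⇒ 11 5 9 8 6 4 3 13 14 17; return 7
p = 7; k-1 = 9 > 7 ⇒ right

7; right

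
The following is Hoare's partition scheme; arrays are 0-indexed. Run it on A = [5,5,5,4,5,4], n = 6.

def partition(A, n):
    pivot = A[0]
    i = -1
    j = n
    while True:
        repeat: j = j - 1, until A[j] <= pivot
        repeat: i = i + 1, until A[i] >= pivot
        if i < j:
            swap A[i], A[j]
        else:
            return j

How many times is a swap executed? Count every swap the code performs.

3

pivot=5
j stops at 5 (4), i stops at 0 (5); swap ⇒ [4,5,5,4,5,5]
j stops at 4 (5), i stops at 1 (5); swap ⇒ [4,5,5,4,5,5]
j stops at 3 (4), i stops at 2 (5); swap ⇒ [4,5,4,5,5,5]
j stops at 2, i stops at 3; i≥j ⇒ return 2. A=[4,5,4,5,5,5]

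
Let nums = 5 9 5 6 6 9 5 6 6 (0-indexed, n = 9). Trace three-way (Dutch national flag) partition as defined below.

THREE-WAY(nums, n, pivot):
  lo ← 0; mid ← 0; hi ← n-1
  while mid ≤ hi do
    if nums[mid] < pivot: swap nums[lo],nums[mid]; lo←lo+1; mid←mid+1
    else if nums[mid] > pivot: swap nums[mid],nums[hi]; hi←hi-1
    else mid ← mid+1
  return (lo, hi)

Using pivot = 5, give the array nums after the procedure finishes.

5 5 5 6 9 6 6 6 9

lo=0 mid=0 hi=8
5=5: mid=1
9>5: swap(1,8), hi=7 ⇒ 5 6 5 6 6 9 5 6 9
6>5: swap(1,7), hi=6 ⇒ 5 6 5 6 6 9 5 6 9
6>5: swap(1,6), hi=5 ⇒ 5 5 5 6 6 9 6 6 9
5=5: mid=2
5=5: mid=3
6>5: swap(3,5), hi=4 ⇒ 5 5 5 9 6 6 6 6 9
9>5: swap(3,4), hi=3 ⇒ 5 5 5 6 9 6 6 6 9
6>5: swap(3,3), hi=2 ⇒ 5 5 5 6 9 6 6 6 9
done. lo=0 hi=2; nums=5 5 5 6 9 6 6 6 9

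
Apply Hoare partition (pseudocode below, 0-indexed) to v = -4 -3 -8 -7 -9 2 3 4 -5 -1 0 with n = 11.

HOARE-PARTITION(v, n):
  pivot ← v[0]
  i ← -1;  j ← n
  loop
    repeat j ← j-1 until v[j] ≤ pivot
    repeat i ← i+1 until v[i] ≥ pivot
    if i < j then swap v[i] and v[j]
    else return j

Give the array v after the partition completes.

-5 -9 -8 -7 -3 2 3 4 -4 -1 0

pivot = v[0] = -4; i = -1, j = 11
j→8 (v[8]=-5≤-4), i→0 (v[0]=-4≥-4); i<j, swap → -5 -3 -8 -7 -9 2 3 4 -4 -1 0
j→4 (v[4]=-9≤-4), i→1 (v[1]=-3≥-4); i<j, swap → -5 -9 -8 -7 -3 2 3 4 -4 -1 0
j→3, i→4; i≥j, return j=3. v = -5 -9 -8 -7 -3 2 3 4 -4 -1 0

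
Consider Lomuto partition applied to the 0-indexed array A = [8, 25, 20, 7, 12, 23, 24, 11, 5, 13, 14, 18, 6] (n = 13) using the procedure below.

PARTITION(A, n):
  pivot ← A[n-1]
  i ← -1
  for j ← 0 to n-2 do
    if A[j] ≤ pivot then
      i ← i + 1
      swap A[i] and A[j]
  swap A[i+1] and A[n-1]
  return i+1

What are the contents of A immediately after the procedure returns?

pivot = A[12] = 6; i = -1
j=0: A[0]=8 > 6 → no swap
j=1: A[1]=25 > 6 → no swap
j=2: A[2]=20 > 6 → no swap
j=3: A[3]=7 > 6 → no swap
j=4: A[4]=12 > 6 → no swap
j=5: A[5]=23 > 6 → no swap
j=6: A[6]=24 > 6 → no swap
j=7: A[7]=11 > 6 → no swap
j=8: A[8]=5 ≤ 6 → i=0, swap A[0],A[8] → [5, 25, 20, 7, 12, 23, 24, 11, 8, 13, 14, 18, 6]
j=9: A[9]=13 > 6 → no swap
j=10: A[10]=14 > 6 → no swap
j=11: A[11]=18 > 6 → no swap
final swap A[1],A[12] → [5, 6, 20, 7, 12, 23, 24, 11, 8, 13, 14, 18, 25]; return 1

[5, 6, 20, 7, 12, 23, 24, 11, 8, 13, 14, 18, 25]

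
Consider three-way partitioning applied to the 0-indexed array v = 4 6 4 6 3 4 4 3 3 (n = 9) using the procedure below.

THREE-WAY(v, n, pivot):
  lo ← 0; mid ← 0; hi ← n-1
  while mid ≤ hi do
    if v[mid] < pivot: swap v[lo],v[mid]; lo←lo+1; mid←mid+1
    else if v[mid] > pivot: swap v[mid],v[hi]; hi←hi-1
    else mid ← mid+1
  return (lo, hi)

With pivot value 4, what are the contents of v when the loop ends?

3 3 3 4 4 4 4 6 6

pivot = 4; lo=0, mid=0, hi=8
v[mid]=4=4: mid=1
v[mid]=6>4: swap v[1],v[8]; hi=7 → 4 3 4 6 3 4 4 3 6
v[mid]=3<4: swap v[0],v[1]; lo=1,mid=2 → 3 4 4 6 3 4 4 3 6
v[mid]=4=4: mid=3
v[mid]=6>4: swap v[3],v[7]; hi=6 → 3 4 4 3 3 4 4 6 6
v[mid]=3<4: swap v[1],v[3]; lo=2,mid=4 → 3 3 4 4 3 4 4 6 6
v[mid]=3<4: swap v[2],v[4]; lo=3,mid=5 → 3 3 3 4 4 4 4 6 6
v[mid]=4=4: mid=6
v[mid]=4=4: mid=7
end: lo=3, hi=6; v = 3 3 3 4 4 4 4 6 6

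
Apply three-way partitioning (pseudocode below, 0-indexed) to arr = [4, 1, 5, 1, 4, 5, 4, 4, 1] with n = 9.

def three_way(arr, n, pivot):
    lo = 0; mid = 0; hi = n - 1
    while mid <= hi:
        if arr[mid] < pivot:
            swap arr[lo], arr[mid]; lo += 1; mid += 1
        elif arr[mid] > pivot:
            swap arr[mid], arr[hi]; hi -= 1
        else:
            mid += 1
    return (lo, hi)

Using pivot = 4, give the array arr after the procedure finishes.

[1, 1, 1, 4, 4, 4, 4, 5, 5]

pivot = 4; lo=0, mid=0, hi=8
arr[mid]=4=4: mid=1
arr[mid]=1<4: swap arr[0],arr[1]; lo=1,mid=2 → [1, 4, 5, 1, 4, 5, 4, 4, 1]
arr[mid]=5>4: swap arr[2],arr[8]; hi=7 → [1, 4, 1, 1, 4, 5, 4, 4, 5]
arr[mid]=1<4: swap arr[1],arr[2]; lo=2,mid=3 → [1, 1, 4, 1, 4, 5, 4, 4, 5]
arr[mid]=1<4: swap arr[2],arr[3]; lo=3,mid=4 → [1, 1, 1, 4, 4, 5, 4, 4, 5]
arr[mid]=4=4: mid=5
arr[mid]=5>4: swap arr[5],arr[7]; hi=6 → [1, 1, 1, 4, 4, 4, 4, 5, 5]
arr[mid]=4=4: mid=6
arr[mid]=4=4: mid=7
end: lo=3, hi=6; arr = [1, 1, 1, 4, 4, 4, 4, 5, 5]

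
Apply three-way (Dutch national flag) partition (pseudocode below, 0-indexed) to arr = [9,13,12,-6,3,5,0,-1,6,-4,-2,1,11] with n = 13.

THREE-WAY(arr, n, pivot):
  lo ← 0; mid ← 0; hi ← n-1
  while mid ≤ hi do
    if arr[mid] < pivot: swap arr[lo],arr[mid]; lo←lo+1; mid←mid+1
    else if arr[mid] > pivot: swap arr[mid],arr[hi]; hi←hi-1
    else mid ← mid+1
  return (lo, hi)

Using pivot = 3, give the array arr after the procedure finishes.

lo=0 mid=0 hi=12
9>3: swap(0,12), hi=11 ⇒ [11,13,12,-6,3,5,0,-1,6,-4,-2,1,9]
11>3: swap(0,11), hi=10 ⇒ [1,13,12,-6,3,5,0,-1,6,-4,-2,11,9]
1<3: swap(0,0), lo=1 mid=1 ⇒ [1,13,12,-6,3,5,0,-1,6,-4,-2,11,9]
13>3: swap(1,10), hi=9 ⇒ [1,-2,12,-6,3,5,0,-1,6,-4,13,11,9]
-2<3: swap(1,1), lo=2 mid=2 ⇒ [1,-2,12,-6,3,5,0,-1,6,-4,13,11,9]
12>3: swap(2,9), hi=8 ⇒ [1,-2,-4,-6,3,5,0,-1,6,12,13,11,9]
-4<3: swap(2,2), lo=3 mid=3 ⇒ [1,-2,-4,-6,3,5,0,-1,6,12,13,11,9]
-6<3: swap(3,3), lo=4 mid=4 ⇒ [1,-2,-4,-6,3,5,0,-1,6,12,13,11,9]
3=3: mid=5
5>3: swap(5,8), hi=7 ⇒ [1,-2,-4,-6,3,6,0,-1,5,12,13,11,9]
6>3: swap(5,7), hi=6 ⇒ [1,-2,-4,-6,3,-1,0,6,5,12,13,11,9]
-1<3: swap(4,5), lo=5 mid=6 ⇒ [1,-2,-4,-6,-1,3,0,6,5,12,13,11,9]
0<3: swap(5,6), lo=6 mid=7 ⇒ [1,-2,-4,-6,-1,0,3,6,5,12,13,11,9]
done. lo=6 hi=6; arr=[1,-2,-4,-6,-1,0,3,6,5,12,13,11,9]

[1,-2,-4,-6,-1,0,3,6,5,12,13,11,9]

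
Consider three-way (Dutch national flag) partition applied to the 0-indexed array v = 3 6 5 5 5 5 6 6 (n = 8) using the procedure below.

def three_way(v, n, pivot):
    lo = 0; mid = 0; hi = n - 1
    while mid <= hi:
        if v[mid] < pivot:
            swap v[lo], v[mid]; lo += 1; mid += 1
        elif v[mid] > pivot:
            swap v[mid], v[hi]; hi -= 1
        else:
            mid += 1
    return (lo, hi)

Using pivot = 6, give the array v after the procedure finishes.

3 5 5 5 5 6 6 6

pivot = 6; lo=0, mid=0, hi=7
v[mid]=3<6: swap v[0],v[0]; lo=1,mid=1 → 3 6 5 5 5 5 6 6
v[mid]=6=6: mid=2
v[mid]=5<6: swap v[1],v[2]; lo=2,mid=3 → 3 5 6 5 5 5 6 6
v[mid]=5<6: swap v[2],v[3]; lo=3,mid=4 → 3 5 5 6 5 5 6 6
v[mid]=5<6: swap v[3],v[4]; lo=4,mid=5 → 3 5 5 5 6 5 6 6
v[mid]=5<6: swap v[4],v[5]; lo=5,mid=6 → 3 5 5 5 5 6 6 6
v[mid]=6=6: mid=7
v[mid]=6=6: mid=8
end: lo=5, hi=7; v = 3 5 5 5 5 6 6 6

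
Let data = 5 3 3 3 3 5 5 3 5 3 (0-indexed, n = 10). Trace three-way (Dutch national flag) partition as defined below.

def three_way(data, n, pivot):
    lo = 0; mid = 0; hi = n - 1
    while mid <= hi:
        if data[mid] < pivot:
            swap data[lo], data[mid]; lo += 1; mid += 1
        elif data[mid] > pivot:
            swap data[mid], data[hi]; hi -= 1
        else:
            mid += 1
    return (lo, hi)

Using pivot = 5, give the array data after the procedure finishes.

3 3 3 3 3 3 5 5 5 5

lo=0 mid=0 hi=9
5=5: mid=1
3<5: swap(0,1), lo=1 mid=2 ⇒ 3 5 3 3 3 5 5 3 5 3
3<5: swap(1,2), lo=2 mid=3 ⇒ 3 3 5 3 3 5 5 3 5 3
3<5: swap(2,3), lo=3 mid=4 ⇒ 3 3 3 5 3 5 5 3 5 3
3<5: swap(3,4), lo=4 mid=5 ⇒ 3 3 3 3 5 5 5 3 5 3
5=5: mid=6
5=5: mid=7
3<5: swap(4,7), lo=5 mid=8 ⇒ 3 3 3 3 3 5 5 5 5 3
5=5: mid=9
3<5: swap(5,9), lo=6 mid=10 ⇒ 3 3 3 3 3 3 5 5 5 5
done. lo=6 hi=9; data=3 3 3 3 3 3 5 5 5 5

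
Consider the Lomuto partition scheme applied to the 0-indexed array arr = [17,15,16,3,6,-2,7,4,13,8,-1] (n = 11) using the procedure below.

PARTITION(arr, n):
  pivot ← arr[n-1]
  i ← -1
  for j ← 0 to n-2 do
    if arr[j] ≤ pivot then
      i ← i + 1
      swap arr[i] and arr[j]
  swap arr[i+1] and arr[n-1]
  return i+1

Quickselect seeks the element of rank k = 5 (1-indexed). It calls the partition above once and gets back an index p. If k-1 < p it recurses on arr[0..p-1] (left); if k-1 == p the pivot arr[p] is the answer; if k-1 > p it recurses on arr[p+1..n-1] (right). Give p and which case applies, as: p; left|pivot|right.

1; right

pivot=-1, i=-1
j=0: 17>-1, skip
j=1: 15>-1, skip
j=2: 16>-1, skip
j=3: 3>-1, skip
j=4: 6>-1, skip
j=5: -2≤-1, i=0, swap(0,5) ⇒ [-2,15,16,3,6,17,7,4,13,8,-1]
j=6: 7>-1, skip
j=7: 4>-1, skip
j=8: 13>-1, skip
j=9: 8>-1, skip
swap(1,10) ⇒ [-2,-1,16,3,6,17,7,4,13,8,15]; return 1
p = 1; k-1 = 4 > 1 ⇒ right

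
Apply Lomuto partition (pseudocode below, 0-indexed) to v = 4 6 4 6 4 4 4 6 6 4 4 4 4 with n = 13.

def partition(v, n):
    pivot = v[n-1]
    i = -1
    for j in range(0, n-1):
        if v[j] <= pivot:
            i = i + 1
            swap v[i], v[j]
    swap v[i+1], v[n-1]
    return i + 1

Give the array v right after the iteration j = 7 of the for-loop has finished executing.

4 4 4 4 4 6 6 6 6 4 4 4 4

pivot = v[12] = 4; i = -1
j=0: v[0]=4 ≤ 4 → i=0, swap v[0],v[0] (no change) → 4 6 4 6 4 4 4 6 6 4 4 4 4
j=1: v[1]=6 > 4 → no swap
j=2: v[2]=4 ≤ 4 → i=1, swap v[1],v[2] → 4 4 6 6 4 4 4 6 6 4 4 4 4
j=3: v[3]=6 > 4 → no swap
j=4: v[4]=4 ≤ 4 → i=2, swap v[2],v[4] → 4 4 4 6 6 4 4 6 6 4 4 4 4
j=5: v[5]=4 ≤ 4 → i=3, swap v[3],v[5] → 4 4 4 4 6 6 4 6 6 4 4 4 4
j=6: v[6]=4 ≤ 4 → i=4, swap v[4],v[6] → 4 4 4 4 4 6 6 6 6 4 4 4 4
j=7: v[7]=6 > 4 → no swap
(after j=7) v = 4 4 4 4 4 6 6 6 6 4 4 4 4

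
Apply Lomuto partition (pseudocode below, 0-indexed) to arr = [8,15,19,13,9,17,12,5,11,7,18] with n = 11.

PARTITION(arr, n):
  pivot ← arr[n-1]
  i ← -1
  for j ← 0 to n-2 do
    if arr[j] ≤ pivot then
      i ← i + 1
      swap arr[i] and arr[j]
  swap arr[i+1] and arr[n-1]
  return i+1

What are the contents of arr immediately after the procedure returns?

pivot=18, i=-1
j=0: 8≤18, i=0, swap(0,0) ⇒ [8,15,19,13,9,17,12,5,11,7,18]
j=1: 15≤18, i=1, swap(1,1) ⇒ [8,15,19,13,9,17,12,5,11,7,18]
j=2: 19>18, skip
j=3: 13≤18, i=2, swap(2,3) ⇒ [8,15,13,19,9,17,12,5,11,7,18]
j=4: 9≤18, i=3, swap(3,4) ⇒ [8,15,13,9,19,17,12,5,11,7,18]
j=5: 17≤18, i=4, swap(4,5) ⇒ [8,15,13,9,17,19,12,5,11,7,18]
j=6: 12≤18, i=5, swap(5,6) ⇒ [8,15,13,9,17,12,19,5,11,7,18]
j=7: 5≤18, i=6, swap(6,7) ⇒ [8,15,13,9,17,12,5,19,11,7,18]
j=8: 11≤18, i=7, swap(7,8) ⇒ [8,15,13,9,17,12,5,11,19,7,18]
j=9: 7≤18, i=8, swap(8,9) ⇒ [8,15,13,9,17,12,5,11,7,19,18]
swap(9,10) ⇒ [8,15,13,9,17,12,5,11,7,18,19]; return 9

[8,15,13,9,17,12,5,11,7,18,19]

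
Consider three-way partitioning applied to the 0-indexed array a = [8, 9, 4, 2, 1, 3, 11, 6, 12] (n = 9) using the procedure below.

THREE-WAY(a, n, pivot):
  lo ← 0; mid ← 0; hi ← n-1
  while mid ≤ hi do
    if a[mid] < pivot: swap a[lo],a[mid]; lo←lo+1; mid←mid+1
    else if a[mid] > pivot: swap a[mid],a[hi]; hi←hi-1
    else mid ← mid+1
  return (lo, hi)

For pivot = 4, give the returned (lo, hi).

lo=0 mid=0 hi=8
8>4: swap(0,8), hi=7 ⇒ [12, 9, 4, 2, 1, 3, 11, 6, 8]
12>4: swap(0,7), hi=6 ⇒ [6, 9, 4, 2, 1, 3, 11, 12, 8]
6>4: swap(0,6), hi=5 ⇒ [11, 9, 4, 2, 1, 3, 6, 12, 8]
11>4: swap(0,5), hi=4 ⇒ [3, 9, 4, 2, 1, 11, 6, 12, 8]
3<4: swap(0,0), lo=1 mid=1 ⇒ [3, 9, 4, 2, 1, 11, 6, 12, 8]
9>4: swap(1,4), hi=3 ⇒ [3, 1, 4, 2, 9, 11, 6, 12, 8]
1<4: swap(1,1), lo=2 mid=2 ⇒ [3, 1, 4, 2, 9, 11, 6, 12, 8]
4=4: mid=3
2<4: swap(2,3), lo=3 mid=4 ⇒ [3, 1, 2, 4, 9, 11, 6, 12, 8]
done. lo=3 hi=3; a=[3, 1, 2, 4, 9, 11, 6, 12, 8]

(3, 3)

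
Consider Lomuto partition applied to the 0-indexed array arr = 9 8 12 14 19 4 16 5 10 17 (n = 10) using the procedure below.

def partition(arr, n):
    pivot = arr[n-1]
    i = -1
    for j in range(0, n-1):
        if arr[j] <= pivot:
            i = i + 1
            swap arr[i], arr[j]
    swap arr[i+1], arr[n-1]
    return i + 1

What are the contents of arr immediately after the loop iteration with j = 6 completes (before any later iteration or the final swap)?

9 8 12 14 4 16 19 5 10 17

pivot=17, i=-1
j=0: 9≤17, i=0, swap(0,0) ⇒ 9 8 12 14 19 4 16 5 10 17
j=1: 8≤17, i=1, swap(1,1) ⇒ 9 8 12 14 19 4 16 5 10 17
j=2: 12≤17, i=2, swap(2,2) ⇒ 9 8 12 14 19 4 16 5 10 17
j=3: 14≤17, i=3, swap(3,3) ⇒ 9 8 12 14 19 4 16 5 10 17
j=4: 19>17, skip
j=5: 4≤17, i=4, swap(4,5) ⇒ 9 8 12 14 4 19 16 5 10 17
j=6: 16≤17, i=5, swap(5,6) ⇒ 9 8 12 14 4 16 19 5 10 17
(after j=6) arr = 9 8 12 14 4 16 19 5 10 17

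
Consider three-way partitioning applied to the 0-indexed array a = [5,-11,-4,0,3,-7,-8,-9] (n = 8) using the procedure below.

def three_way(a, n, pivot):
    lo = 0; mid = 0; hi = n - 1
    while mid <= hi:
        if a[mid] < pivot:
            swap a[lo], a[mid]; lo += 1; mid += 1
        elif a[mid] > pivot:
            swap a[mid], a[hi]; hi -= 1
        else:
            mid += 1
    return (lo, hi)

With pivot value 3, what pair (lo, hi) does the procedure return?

lo=0 mid=0 hi=7
5>3: swap(0,7), hi=6 ⇒ [-9,-11,-4,0,3,-7,-8,5]
-9<3: swap(0,0), lo=1 mid=1 ⇒ [-9,-11,-4,0,3,-7,-8,5]
-11<3: swap(1,1), lo=2 mid=2 ⇒ [-9,-11,-4,0,3,-7,-8,5]
-4<3: swap(2,2), lo=3 mid=3 ⇒ [-9,-11,-4,0,3,-7,-8,5]
0<3: swap(3,3), lo=4 mid=4 ⇒ [-9,-11,-4,0,3,-7,-8,5]
3=3: mid=5
-7<3: swap(4,5), lo=5 mid=6 ⇒ [-9,-11,-4,0,-7,3,-8,5]
-8<3: swap(5,6), lo=6 mid=7 ⇒ [-9,-11,-4,0,-7,-8,3,5]
done. lo=6 hi=6; a=[-9,-11,-4,0,-7,-8,3,5]

(6, 6)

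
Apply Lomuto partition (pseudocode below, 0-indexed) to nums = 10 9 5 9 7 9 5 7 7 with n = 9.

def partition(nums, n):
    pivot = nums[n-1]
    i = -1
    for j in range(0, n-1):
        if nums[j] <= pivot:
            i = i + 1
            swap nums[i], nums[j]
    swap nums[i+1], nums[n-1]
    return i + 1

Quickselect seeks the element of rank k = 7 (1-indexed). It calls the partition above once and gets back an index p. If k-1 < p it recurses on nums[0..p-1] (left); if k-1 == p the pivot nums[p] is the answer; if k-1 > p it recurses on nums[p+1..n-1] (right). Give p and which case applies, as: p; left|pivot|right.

pivot = nums[8] = 7; i = -1
j=0: nums[0]=10 > 7 → no swap
j=1: nums[1]=9 > 7 → no swap
j=2: nums[2]=5 ≤ 7 → i=0, swap nums[0],nums[2] → 5 9 10 9 7 9 5 7 7
j=3: nums[3]=9 > 7 → no swap
j=4: nums[4]=7 ≤ 7 → i=1, swap nums[1],nums[4] → 5 7 10 9 9 9 5 7 7
j=5: nums[5]=9 > 7 → no swap
j=6: nums[6]=5 ≤ 7 → i=2, swap nums[2],nums[6] → 5 7 5 9 9 9 10 7 7
j=7: nums[7]=7 ≤ 7 → i=3, swap nums[3],nums[7] → 5 7 5 7 9 9 10 9 7
final swap nums[4],nums[8] → 5 7 5 7 7 9 10 9 9; return 4
p = 4; k-1 = 6 > 4 ⇒ right

4; right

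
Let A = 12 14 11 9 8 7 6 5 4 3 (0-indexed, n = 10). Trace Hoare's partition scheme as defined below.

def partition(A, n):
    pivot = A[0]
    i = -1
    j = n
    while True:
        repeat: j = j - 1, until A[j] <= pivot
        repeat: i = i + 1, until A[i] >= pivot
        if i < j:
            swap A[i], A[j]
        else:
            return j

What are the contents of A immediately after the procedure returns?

pivot=12
j stops at 9 (3), i stops at 0 (12); swap ⇒ 3 14 11 9 8 7 6 5 4 12
j stops at 8 (4), i stops at 1 (14); swap ⇒ 3 4 11 9 8 7 6 5 14 12
j stops at 7, i stops at 8; i≥j ⇒ return 7. A=3 4 11 9 8 7 6 5 14 12

3 4 11 9 8 7 6 5 14 12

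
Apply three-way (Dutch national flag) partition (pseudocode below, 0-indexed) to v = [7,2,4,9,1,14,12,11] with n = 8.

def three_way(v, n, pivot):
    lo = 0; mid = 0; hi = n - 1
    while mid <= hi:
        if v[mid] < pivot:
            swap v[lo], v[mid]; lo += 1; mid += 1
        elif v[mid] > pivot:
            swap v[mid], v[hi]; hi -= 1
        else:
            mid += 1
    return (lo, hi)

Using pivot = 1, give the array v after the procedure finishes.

[1,4,9,2,14,12,11,7]

pivot = 1; lo=0, mid=0, hi=7
v[mid]=7>1: swap v[0],v[7]; hi=6 → [11,2,4,9,1,14,12,7]
v[mid]=11>1: swap v[0],v[6]; hi=5 → [12,2,4,9,1,14,11,7]
v[mid]=12>1: swap v[0],v[5]; hi=4 → [14,2,4,9,1,12,11,7]
v[mid]=14>1: swap v[0],v[4]; hi=3 → [1,2,4,9,14,12,11,7]
v[mid]=1=1: mid=1
v[mid]=2>1: swap v[1],v[3]; hi=2 → [1,9,4,2,14,12,11,7]
v[mid]=9>1: swap v[1],v[2]; hi=1 → [1,4,9,2,14,12,11,7]
v[mid]=4>1: swap v[1],v[1]; hi=0 → [1,4,9,2,14,12,11,7]
end: lo=0, hi=0; v = [1,4,9,2,14,12,11,7]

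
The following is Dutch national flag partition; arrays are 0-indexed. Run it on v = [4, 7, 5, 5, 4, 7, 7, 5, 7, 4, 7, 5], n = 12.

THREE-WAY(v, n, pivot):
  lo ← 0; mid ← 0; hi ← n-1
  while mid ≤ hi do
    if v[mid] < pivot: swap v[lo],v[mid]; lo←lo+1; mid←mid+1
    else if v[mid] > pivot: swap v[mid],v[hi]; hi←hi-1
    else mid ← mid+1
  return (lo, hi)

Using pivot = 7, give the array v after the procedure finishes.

[4, 5, 5, 4, 5, 4, 5, 7, 7, 7, 7, 7]

lo=0 mid=0 hi=11
4<7: swap(0,0), lo=1 mid=1 ⇒ [4, 7, 5, 5, 4, 7, 7, 5, 7, 4, 7, 5]
7=7: mid=2
5<7: swap(1,2), lo=2 mid=3 ⇒ [4, 5, 7, 5, 4, 7, 7, 5, 7, 4, 7, 5]
5<7: swap(2,3), lo=3 mid=4 ⇒ [4, 5, 5, 7, 4, 7, 7, 5, 7, 4, 7, 5]
4<7: swap(3,4), lo=4 mid=5 ⇒ [4, 5, 5, 4, 7, 7, 7, 5, 7, 4, 7, 5]
7=7: mid=6
7=7: mid=7
5<7: swap(4,7), lo=5 mid=8 ⇒ [4, 5, 5, 4, 5, 7, 7, 7, 7, 4, 7, 5]
7=7: mid=9
4<7: swap(5,9), lo=6 mid=10 ⇒ [4, 5, 5, 4, 5, 4, 7, 7, 7, 7, 7, 5]
7=7: mid=11
5<7: swap(6,11), lo=7 mid=12 ⇒ [4, 5, 5, 4, 5, 4, 5, 7, 7, 7, 7, 7]
done. lo=7 hi=11; v=[4, 5, 5, 4, 5, 4, 5, 7, 7, 7, 7, 7]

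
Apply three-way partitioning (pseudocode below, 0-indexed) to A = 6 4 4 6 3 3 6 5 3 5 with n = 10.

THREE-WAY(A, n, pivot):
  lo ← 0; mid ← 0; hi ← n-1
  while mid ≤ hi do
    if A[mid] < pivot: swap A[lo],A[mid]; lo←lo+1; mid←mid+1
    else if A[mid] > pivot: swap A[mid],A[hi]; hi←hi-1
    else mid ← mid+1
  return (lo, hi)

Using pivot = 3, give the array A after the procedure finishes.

3 3 3 6 4 6 5 4 5 6

lo=0 mid=0 hi=9
6>3: swap(0,9), hi=8 ⇒ 5 4 4 6 3 3 6 5 3 6
5>3: swap(0,8), hi=7 ⇒ 3 4 4 6 3 3 6 5 5 6
3=3: mid=1
4>3: swap(1,7), hi=6 ⇒ 3 5 4 6 3 3 6 4 5 6
5>3: swap(1,6), hi=5 ⇒ 3 6 4 6 3 3 5 4 5 6
6>3: swap(1,5), hi=4 ⇒ 3 3 4 6 3 6 5 4 5 6
3=3: mid=2
4>3: swap(2,4), hi=3 ⇒ 3 3 3 6 4 6 5 4 5 6
3=3: mid=3
6>3: swap(3,3), hi=2 ⇒ 3 3 3 6 4 6 5 4 5 6
done. lo=0 hi=2; A=3 3 3 6 4 6 5 4 5 6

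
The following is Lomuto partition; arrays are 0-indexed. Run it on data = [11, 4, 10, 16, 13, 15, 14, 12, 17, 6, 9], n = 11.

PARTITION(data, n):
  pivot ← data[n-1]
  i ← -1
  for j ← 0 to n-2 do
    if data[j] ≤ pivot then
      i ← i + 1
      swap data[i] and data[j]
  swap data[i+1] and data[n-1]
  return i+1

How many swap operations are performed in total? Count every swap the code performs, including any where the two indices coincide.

3

pivot=9, i=-1
j=0: 11>9, skip
j=1: 4≤9, i=0, swap(0,1) ⇒ [4, 11, 10, 16, 13, 15, 14, 12, 17, 6, 9]
j=2: 10>9, skip
j=3: 16>9, skip
j=4: 13>9, skip
j=5: 15>9, skip
j=6: 14>9, skip
j=7: 12>9, skip
j=8: 17>9, skip
j=9: 6≤9, i=1, swap(1,9) ⇒ [4, 6, 10, 16, 13, 15, 14, 12, 17, 11, 9]
swap(2,10) ⇒ [4, 6, 9, 16, 13, 15, 14, 12, 17, 11, 10]; return 2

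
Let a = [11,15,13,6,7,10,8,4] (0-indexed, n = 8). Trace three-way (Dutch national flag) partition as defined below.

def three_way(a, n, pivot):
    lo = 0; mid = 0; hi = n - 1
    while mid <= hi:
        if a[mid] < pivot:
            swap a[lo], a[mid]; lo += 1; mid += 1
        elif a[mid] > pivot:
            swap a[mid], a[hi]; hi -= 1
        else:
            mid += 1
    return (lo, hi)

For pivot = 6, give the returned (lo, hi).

(1, 1)

lo=0 mid=0 hi=7
11>6: swap(0,7), hi=6 ⇒ [4,15,13,6,7,10,8,11]
4<6: swap(0,0), lo=1 mid=1 ⇒ [4,15,13,6,7,10,8,11]
15>6: swap(1,6), hi=5 ⇒ [4,8,13,6,7,10,15,11]
8>6: swap(1,5), hi=4 ⇒ [4,10,13,6,7,8,15,11]
10>6: swap(1,4), hi=3 ⇒ [4,7,13,6,10,8,15,11]
7>6: swap(1,3), hi=2 ⇒ [4,6,13,7,10,8,15,11]
6=6: mid=2
13>6: swap(2,2), hi=1 ⇒ [4,6,13,7,10,8,15,11]
done. lo=1 hi=1; a=[4,6,13,7,10,8,15,11]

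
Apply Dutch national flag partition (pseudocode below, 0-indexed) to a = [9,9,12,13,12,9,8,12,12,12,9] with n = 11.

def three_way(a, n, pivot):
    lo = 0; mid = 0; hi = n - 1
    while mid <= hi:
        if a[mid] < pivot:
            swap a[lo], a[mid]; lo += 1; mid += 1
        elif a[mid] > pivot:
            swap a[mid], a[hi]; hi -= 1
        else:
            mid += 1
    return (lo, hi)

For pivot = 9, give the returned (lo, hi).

(1, 4)

pivot = 9; lo=0, mid=0, hi=10
a[mid]=9=9: mid=1
a[mid]=9=9: mid=2
a[mid]=12>9: swap a[2],a[10]; hi=9 → [9,9,9,13,12,9,8,12,12,12,12]
a[mid]=9=9: mid=3
a[mid]=13>9: swap a[3],a[9]; hi=8 → [9,9,9,12,12,9,8,12,12,13,12]
a[mid]=12>9: swap a[3],a[8]; hi=7 → [9,9,9,12,12,9,8,12,12,13,12]
a[mid]=12>9: swap a[3],a[7]; hi=6 → [9,9,9,12,12,9,8,12,12,13,12]
a[mid]=12>9: swap a[3],a[6]; hi=5 → [9,9,9,8,12,9,12,12,12,13,12]
a[mid]=8<9: swap a[0],a[3]; lo=1,mid=4 → [8,9,9,9,12,9,12,12,12,13,12]
a[mid]=12>9: swap a[4],a[5]; hi=4 → [8,9,9,9,9,12,12,12,12,13,12]
a[mid]=9=9: mid=5
end: lo=1, hi=4; a = [8,9,9,9,9,12,12,12,12,13,12]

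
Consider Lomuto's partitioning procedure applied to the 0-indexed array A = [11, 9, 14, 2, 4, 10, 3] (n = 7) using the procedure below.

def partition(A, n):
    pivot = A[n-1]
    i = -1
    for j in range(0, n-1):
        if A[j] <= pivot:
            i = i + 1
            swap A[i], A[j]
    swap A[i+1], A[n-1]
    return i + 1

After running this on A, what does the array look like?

[2, 3, 14, 11, 4, 10, 9]

pivot = A[6] = 3; i = -1
j=0: A[0]=11 > 3 → no swap
j=1: A[1]=9 > 3 → no swap
j=2: A[2]=14 > 3 → no swap
j=3: A[3]=2 ≤ 3 → i=0, swap A[0],A[3] → [2, 9, 14, 11, 4, 10, 3]
j=4: A[4]=4 > 3 → no swap
j=5: A[5]=10 > 3 → no swap
final swap A[1],A[6] → [2, 3, 14, 11, 4, 10, 9]; return 1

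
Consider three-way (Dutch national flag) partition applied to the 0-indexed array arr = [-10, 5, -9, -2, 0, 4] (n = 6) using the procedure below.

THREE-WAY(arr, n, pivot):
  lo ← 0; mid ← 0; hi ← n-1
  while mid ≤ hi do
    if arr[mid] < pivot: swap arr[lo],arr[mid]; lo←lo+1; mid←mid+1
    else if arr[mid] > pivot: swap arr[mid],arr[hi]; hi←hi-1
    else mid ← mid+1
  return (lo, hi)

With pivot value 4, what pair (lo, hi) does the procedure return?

(4, 4)

pivot = 4; lo=0, mid=0, hi=5
arr[mid]=-10<4: swap arr[0],arr[0]; lo=1,mid=1 → [-10, 5, -9, -2, 0, 4]
arr[mid]=5>4: swap arr[1],arr[5]; hi=4 → [-10, 4, -9, -2, 0, 5]
arr[mid]=4=4: mid=2
arr[mid]=-9<4: swap arr[1],arr[2]; lo=2,mid=3 → [-10, -9, 4, -2, 0, 5]
arr[mid]=-2<4: swap arr[2],arr[3]; lo=3,mid=4 → [-10, -9, -2, 4, 0, 5]
arr[mid]=0<4: swap arr[3],arr[4]; lo=4,mid=5 → [-10, -9, -2, 0, 4, 5]
end: lo=4, hi=4; arr = [-10, -9, -2, 0, 4, 5]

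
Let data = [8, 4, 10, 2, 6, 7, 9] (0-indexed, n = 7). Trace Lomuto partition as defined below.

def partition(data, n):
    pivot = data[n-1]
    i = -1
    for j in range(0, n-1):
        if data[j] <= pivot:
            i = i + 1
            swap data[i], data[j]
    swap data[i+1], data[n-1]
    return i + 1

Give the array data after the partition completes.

[8, 4, 2, 6, 7, 9, 10]

pivot = data[6] = 9; i = -1
j=0: data[0]=8 ≤ 9 → i=0, swap data[0],data[0] (no change) → [8, 4, 10, 2, 6, 7, 9]
j=1: data[1]=4 ≤ 9 → i=1, swap data[1],data[1] (no change) → [8, 4, 10, 2, 6, 7, 9]
j=2: data[2]=10 > 9 → no swap
j=3: data[3]=2 ≤ 9 → i=2, swap data[2],data[3] → [8, 4, 2, 10, 6, 7, 9]
j=4: data[4]=6 ≤ 9 → i=3, swap data[3],data[4] → [8, 4, 2, 6, 10, 7, 9]
j=5: data[5]=7 ≤ 9 → i=4, swap data[4],data[5] → [8, 4, 2, 6, 7, 10, 9]
final swap data[5],data[6] → [8, 4, 2, 6, 7, 9, 10]; return 5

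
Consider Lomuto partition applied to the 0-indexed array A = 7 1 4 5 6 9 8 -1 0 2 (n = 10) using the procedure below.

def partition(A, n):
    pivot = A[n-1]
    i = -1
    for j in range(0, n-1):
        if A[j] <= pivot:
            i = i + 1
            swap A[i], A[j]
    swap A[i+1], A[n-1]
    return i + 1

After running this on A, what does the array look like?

pivot=2, i=-1
j=0: 7>2, skip
j=1: 1≤2, i=0, swap(0,1) ⇒ 1 7 4 5 6 9 8 -1 0 2
j=2: 4>2, skip
j=3: 5>2, skip
j=4: 6>2, skip
j=5: 9>2, skip
j=6: 8>2, skip
j=7: -1≤2, i=1, swap(1,7) ⇒ 1 -1 4 5 6 9 8 7 0 2
j=8: 0≤2, i=2, swap(2,8) ⇒ 1 -1 0 5 6 9 8 7 4 2
swap(3,9) ⇒ 1 -1 0 2 6 9 8 7 4 5; return 3

1 -1 0 2 6 9 8 7 4 5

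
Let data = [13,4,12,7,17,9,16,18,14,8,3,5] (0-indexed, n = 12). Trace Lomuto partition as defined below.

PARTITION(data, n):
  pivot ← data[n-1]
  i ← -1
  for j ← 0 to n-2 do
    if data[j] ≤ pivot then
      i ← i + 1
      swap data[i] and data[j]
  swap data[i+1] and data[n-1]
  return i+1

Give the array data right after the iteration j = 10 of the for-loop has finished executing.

pivot = data[11] = 5; i = -1
j=0: data[0]=13 > 5 → no swap
j=1: data[1]=4 ≤ 5 → i=0, swap data[0],data[1] → [4,13,12,7,17,9,16,18,14,8,3,5]
j=2: data[2]=12 > 5 → no swap
j=3: data[3]=7 > 5 → no swap
j=4: data[4]=17 > 5 → no swap
j=5: data[5]=9 > 5 → no swap
j=6: data[6]=16 > 5 → no swap
j=7: data[7]=18 > 5 → no swap
j=8: data[8]=14 > 5 → no swap
j=9: data[9]=8 > 5 → no swap
j=10: data[10]=3 ≤ 5 → i=1, swap data[1],data[10] → [4,3,12,7,17,9,16,18,14,8,13,5]
(after j=10) data = [4,3,12,7,17,9,16,18,14,8,13,5]

[4,3,12,7,17,9,16,18,14,8,13,5]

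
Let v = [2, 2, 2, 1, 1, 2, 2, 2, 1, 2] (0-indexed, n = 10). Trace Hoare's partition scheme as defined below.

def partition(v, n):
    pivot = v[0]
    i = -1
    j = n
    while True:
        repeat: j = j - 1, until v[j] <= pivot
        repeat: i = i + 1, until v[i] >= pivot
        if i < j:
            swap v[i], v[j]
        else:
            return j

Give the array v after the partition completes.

[2, 1, 2, 1, 1, 2, 2, 2, 2, 2]

pivot = v[0] = 2; i = -1, j = 10
j→9 (v[9]=2≤2), i→0 (v[0]=2≥2); i<j, swap → [2, 2, 2, 1, 1, 2, 2, 2, 1, 2]
j→8 (v[8]=1≤2), i→1 (v[1]=2≥2); i<j, swap → [2, 1, 2, 1, 1, 2, 2, 2, 2, 2]
j→7 (v[7]=2≤2), i→2 (v[2]=2≥2); i<j, swap → [2, 1, 2, 1, 1, 2, 2, 2, 2, 2]
j→6 (v[6]=2≤2), i→5 (v[5]=2≥2); i<j, swap → [2, 1, 2, 1, 1, 2, 2, 2, 2, 2]
j→5, i→6; i≥j, return j=5. v = [2, 1, 2, 1, 1, 2, 2, 2, 2, 2]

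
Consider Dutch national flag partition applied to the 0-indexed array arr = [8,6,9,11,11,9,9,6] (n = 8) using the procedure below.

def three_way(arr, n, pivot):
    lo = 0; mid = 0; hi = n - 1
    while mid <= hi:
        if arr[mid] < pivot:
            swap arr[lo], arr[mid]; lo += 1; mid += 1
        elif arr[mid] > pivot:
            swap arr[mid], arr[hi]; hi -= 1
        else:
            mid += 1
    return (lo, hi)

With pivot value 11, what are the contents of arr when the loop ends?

pivot = 11; lo=0, mid=0, hi=7
arr[mid]=8<11: swap arr[0],arr[0]; lo=1,mid=1 → [8,6,9,11,11,9,9,6]
arr[mid]=6<11: swap arr[1],arr[1]; lo=2,mid=2 → [8,6,9,11,11,9,9,6]
arr[mid]=9<11: swap arr[2],arr[2]; lo=3,mid=3 → [8,6,9,11,11,9,9,6]
arr[mid]=11=11: mid=4
arr[mid]=11=11: mid=5
arr[mid]=9<11: swap arr[3],arr[5]; lo=4,mid=6 → [8,6,9,9,11,11,9,6]
arr[mid]=9<11: swap arr[4],arr[6]; lo=5,mid=7 → [8,6,9,9,9,11,11,6]
arr[mid]=6<11: swap arr[5],arr[7]; lo=6,mid=8 → [8,6,9,9,9,6,11,11]
end: lo=6, hi=7; arr = [8,6,9,9,9,6,11,11]

[8,6,9,9,9,6,11,11]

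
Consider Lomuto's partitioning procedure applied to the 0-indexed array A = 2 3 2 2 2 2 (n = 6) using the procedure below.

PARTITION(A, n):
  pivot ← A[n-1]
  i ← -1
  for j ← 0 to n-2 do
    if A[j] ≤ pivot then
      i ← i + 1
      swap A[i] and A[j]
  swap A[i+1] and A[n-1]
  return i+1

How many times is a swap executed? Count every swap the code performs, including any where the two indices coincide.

pivot = A[5] = 2; i = -1
j=0: A[0]=2 ≤ 2 → i=0, swap A[0],A[0] (no change) → 2 3 2 2 2 2
j=1: A[1]=3 > 2 → no swap
j=2: A[2]=2 ≤ 2 → i=1, swap A[1],A[2] → 2 2 3 2 2 2
j=3: A[3]=2 ≤ 2 → i=2, swap A[2],A[3] → 2 2 2 3 2 2
j=4: A[4]=2 ≤ 2 → i=3, swap A[3],A[4] → 2 2 2 2 3 2
final swap A[4],A[5] → 2 2 2 2 2 3; return 4

5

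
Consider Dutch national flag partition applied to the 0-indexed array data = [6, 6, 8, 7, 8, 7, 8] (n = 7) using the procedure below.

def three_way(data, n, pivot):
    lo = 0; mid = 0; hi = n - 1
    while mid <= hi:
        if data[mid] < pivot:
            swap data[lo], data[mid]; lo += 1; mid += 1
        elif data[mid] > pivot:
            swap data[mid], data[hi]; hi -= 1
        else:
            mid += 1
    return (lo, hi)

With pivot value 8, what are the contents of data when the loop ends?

[6, 6, 7, 7, 8, 8, 8]

lo=0 mid=0 hi=6
6<8: swap(0,0), lo=1 mid=1 ⇒ [6, 6, 8, 7, 8, 7, 8]
6<8: swap(1,1), lo=2 mid=2 ⇒ [6, 6, 8, 7, 8, 7, 8]
8=8: mid=3
7<8: swap(2,3), lo=3 mid=4 ⇒ [6, 6, 7, 8, 8, 7, 8]
8=8: mid=5
7<8: swap(3,5), lo=4 mid=6 ⇒ [6, 6, 7, 7, 8, 8, 8]
8=8: mid=7
done. lo=4 hi=6; data=[6, 6, 7, 7, 8, 8, 8]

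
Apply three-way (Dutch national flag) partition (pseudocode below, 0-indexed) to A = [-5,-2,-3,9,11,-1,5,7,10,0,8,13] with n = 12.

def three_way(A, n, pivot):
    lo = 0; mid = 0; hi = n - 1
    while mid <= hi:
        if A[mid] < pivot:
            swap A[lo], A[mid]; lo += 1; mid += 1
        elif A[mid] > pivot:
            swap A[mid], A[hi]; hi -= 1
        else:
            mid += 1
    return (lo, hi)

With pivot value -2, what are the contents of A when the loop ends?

pivot = -2; lo=0, mid=0, hi=11
A[mid]=-5<-2: swap A[0],A[0]; lo=1,mid=1 → [-5,-2,-3,9,11,-1,5,7,10,0,8,13]
A[mid]=-2=-2: mid=2
A[mid]=-3<-2: swap A[1],A[2]; lo=2,mid=3 → [-5,-3,-2,9,11,-1,5,7,10,0,8,13]
A[mid]=9>-2: swap A[3],A[11]; hi=10 → [-5,-3,-2,13,11,-1,5,7,10,0,8,9]
A[mid]=13>-2: swap A[3],A[10]; hi=9 → [-5,-3,-2,8,11,-1,5,7,10,0,13,9]
A[mid]=8>-2: swap A[3],A[9]; hi=8 → [-5,-3,-2,0,11,-1,5,7,10,8,13,9]
A[mid]=0>-2: swap A[3],A[8]; hi=7 → [-5,-3,-2,10,11,-1,5,7,0,8,13,9]
A[mid]=10>-2: swap A[3],A[7]; hi=6 → [-5,-3,-2,7,11,-1,5,10,0,8,13,9]
A[mid]=7>-2: swap A[3],A[6]; hi=5 → [-5,-3,-2,5,11,-1,7,10,0,8,13,9]
A[mid]=5>-2: swap A[3],A[5]; hi=4 → [-5,-3,-2,-1,11,5,7,10,0,8,13,9]
A[mid]=-1>-2: swap A[3],A[4]; hi=3 → [-5,-3,-2,11,-1,5,7,10,0,8,13,9]
A[mid]=11>-2: swap A[3],A[3]; hi=2 → [-5,-3,-2,11,-1,5,7,10,0,8,13,9]
end: lo=2, hi=2; A = [-5,-3,-2,11,-1,5,7,10,0,8,13,9]

[-5,-3,-2,11,-1,5,7,10,0,8,13,9]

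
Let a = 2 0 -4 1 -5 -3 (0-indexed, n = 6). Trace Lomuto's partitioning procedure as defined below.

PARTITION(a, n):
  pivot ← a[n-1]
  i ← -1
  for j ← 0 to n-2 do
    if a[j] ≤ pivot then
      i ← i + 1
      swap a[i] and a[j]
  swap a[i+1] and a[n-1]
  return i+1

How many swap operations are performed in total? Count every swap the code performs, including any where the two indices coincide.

pivot=-3, i=-1
j=0: 2>-3, skip
j=1: 0>-3, skip
j=2: -4≤-3, i=0, swap(0,2) ⇒ -4 0 2 1 -5 -3
j=3: 1>-3, skip
j=4: -5≤-3, i=1, swap(1,4) ⇒ -4 -5 2 1 0 -3
swap(2,5) ⇒ -4 -5 -3 1 0 2; return 2

3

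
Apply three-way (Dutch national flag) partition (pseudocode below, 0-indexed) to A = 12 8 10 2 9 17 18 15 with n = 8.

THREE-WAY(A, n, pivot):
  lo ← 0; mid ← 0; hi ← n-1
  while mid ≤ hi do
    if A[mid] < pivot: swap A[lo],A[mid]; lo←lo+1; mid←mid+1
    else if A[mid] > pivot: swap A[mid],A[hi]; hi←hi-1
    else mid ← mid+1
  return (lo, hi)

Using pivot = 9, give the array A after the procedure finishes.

pivot = 9; lo=0, mid=0, hi=7
A[mid]=12>9: swap A[0],A[7]; hi=6 → 15 8 10 2 9 17 18 12
A[mid]=15>9: swap A[0],A[6]; hi=5 → 18 8 10 2 9 17 15 12
A[mid]=18>9: swap A[0],A[5]; hi=4 → 17 8 10 2 9 18 15 12
A[mid]=17>9: swap A[0],A[4]; hi=3 → 9 8 10 2 17 18 15 12
A[mid]=9=9: mid=1
A[mid]=8<9: swap A[0],A[1]; lo=1,mid=2 → 8 9 10 2 17 18 15 12
A[mid]=10>9: swap A[2],A[3]; hi=2 → 8 9 2 10 17 18 15 12
A[mid]=2<9: swap A[1],A[2]; lo=2,mid=3 → 8 2 9 10 17 18 15 12
end: lo=2, hi=2; A = 8 2 9 10 17 18 15 12

8 2 9 10 17 18 15 12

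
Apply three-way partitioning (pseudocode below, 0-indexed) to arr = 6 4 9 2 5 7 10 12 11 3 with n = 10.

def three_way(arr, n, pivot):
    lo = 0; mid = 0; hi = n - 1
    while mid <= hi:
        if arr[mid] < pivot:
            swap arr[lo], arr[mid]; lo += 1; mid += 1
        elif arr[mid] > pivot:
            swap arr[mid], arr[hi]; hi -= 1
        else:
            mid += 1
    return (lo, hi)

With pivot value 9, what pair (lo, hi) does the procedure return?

(6, 6)

pivot = 9; lo=0, mid=0, hi=9
arr[mid]=6<9: swap arr[0],arr[0]; lo=1,mid=1 → 6 4 9 2 5 7 10 12 11 3
arr[mid]=4<9: swap arr[1],arr[1]; lo=2,mid=2 → 6 4 9 2 5 7 10 12 11 3
arr[mid]=9=9: mid=3
arr[mid]=2<9: swap arr[2],arr[3]; lo=3,mid=4 → 6 4 2 9 5 7 10 12 11 3
arr[mid]=5<9: swap arr[3],arr[4]; lo=4,mid=5 → 6 4 2 5 9 7 10 12 11 3
arr[mid]=7<9: swap arr[4],arr[5]; lo=5,mid=6 → 6 4 2 5 7 9 10 12 11 3
arr[mid]=10>9: swap arr[6],arr[9]; hi=8 → 6 4 2 5 7 9 3 12 11 10
arr[mid]=3<9: swap arr[5],arr[6]; lo=6,mid=7 → 6 4 2 5 7 3 9 12 11 10
arr[mid]=12>9: swap arr[7],arr[8]; hi=7 → 6 4 2 5 7 3 9 11 12 10
arr[mid]=11>9: swap arr[7],arr[7]; hi=6 → 6 4 2 5 7 3 9 11 12 10
end: lo=6, hi=6; arr = 6 4 2 5 7 3 9 11 12 10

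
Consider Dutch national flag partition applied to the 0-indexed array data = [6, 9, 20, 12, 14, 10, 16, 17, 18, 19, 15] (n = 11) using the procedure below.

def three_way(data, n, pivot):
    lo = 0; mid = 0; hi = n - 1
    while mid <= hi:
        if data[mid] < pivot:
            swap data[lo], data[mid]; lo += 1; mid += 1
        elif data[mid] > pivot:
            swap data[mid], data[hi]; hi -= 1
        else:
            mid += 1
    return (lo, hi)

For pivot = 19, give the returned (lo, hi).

(9, 9)

lo=0 mid=0 hi=10
6<19: swap(0,0), lo=1 mid=1 ⇒ [6, 9, 20, 12, 14, 10, 16, 17, 18, 19, 15]
9<19: swap(1,1), lo=2 mid=2 ⇒ [6, 9, 20, 12, 14, 10, 16, 17, 18, 19, 15]
20>19: swap(2,10), hi=9 ⇒ [6, 9, 15, 12, 14, 10, 16, 17, 18, 19, 20]
15<19: swap(2,2), lo=3 mid=3 ⇒ [6, 9, 15, 12, 14, 10, 16, 17, 18, 19, 20]
12<19: swap(3,3), lo=4 mid=4 ⇒ [6, 9, 15, 12, 14, 10, 16, 17, 18, 19, 20]
14<19: swap(4,4), lo=5 mid=5 ⇒ [6, 9, 15, 12, 14, 10, 16, 17, 18, 19, 20]
10<19: swap(5,5), lo=6 mid=6 ⇒ [6, 9, 15, 12, 14, 10, 16, 17, 18, 19, 20]
16<19: swap(6,6), lo=7 mid=7 ⇒ [6, 9, 15, 12, 14, 10, 16, 17, 18, 19, 20]
17<19: swap(7,7), lo=8 mid=8 ⇒ [6, 9, 15, 12, 14, 10, 16, 17, 18, 19, 20]
18<19: swap(8,8), lo=9 mid=9 ⇒ [6, 9, 15, 12, 14, 10, 16, 17, 18, 19, 20]
19=19: mid=10
done. lo=9 hi=9; data=[6, 9, 15, 12, 14, 10, 16, 17, 18, 19, 20]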